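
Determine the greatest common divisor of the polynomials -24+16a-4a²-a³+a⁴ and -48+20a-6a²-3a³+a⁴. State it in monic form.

Repeated division with remainder:
  a⁴-a³-4a²+16a-24 = (a⁴-3a³-6a²+20a-48) + (2a³+2a²-4a+24)
  a⁴-3a³-6a²+20a-48 = ((1/2)a-2)(2a³+2a²-4a+24) + (0)
Last nonzero remainder: 2a³+2a²-4a+24. Dividing through by 2 gives the monic gcd a³+a²-2a+12.

12-2a+a²+a³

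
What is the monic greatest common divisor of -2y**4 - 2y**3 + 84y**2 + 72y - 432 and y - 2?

Apply the Euclidean algorithm:
  -2y**4 - 2y**3 + 84y**2 + 72y - 432 = (-2y**3 - 6y**2 + 72y + 216)(y - 2) + (0)
The last nonzero remainder y - 2 is already monic.

y - 2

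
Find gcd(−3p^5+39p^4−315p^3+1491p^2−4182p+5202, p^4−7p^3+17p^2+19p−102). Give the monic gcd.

p^3−9p^2+35p−51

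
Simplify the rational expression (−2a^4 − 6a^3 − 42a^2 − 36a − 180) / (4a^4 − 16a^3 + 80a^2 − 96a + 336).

Apply the Euclidean algorithm:
  −2a^4 − 6a^3 − 42a^2 − 36a − 180 = (−1/2)(4a^4 − 16a^3 + 80a^2 − 96a + 336) + (−14a^3 − 2a^2 − 84a − 12)
  4a^4 − 16a^3 + 80a^2 − 96a + 336 = (−(2/7)a + 58/49)(−14a^3 − 2a^2 − 84a − 12) + ((2860/49)a^2 + 17160/49)
  −14a^3 − 2a^2 − 84a − 12 = (−(343/1430)a − 49/1430)((2860/49)a^2 + 17160/49) + (0)
Last nonzero remainder: (2860/49)a^2 + 17160/49. Dividing through by 2860/49 gives the monic gcd a^2 + 6.
Cancel a^2 + 6 from numerator and denominator to get the reduced form.

(−a^2 − 3a − 15)/(2a^2 − 8a + 28)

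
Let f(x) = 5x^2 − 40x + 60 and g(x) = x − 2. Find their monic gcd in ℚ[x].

x − 2

Apply the Euclidean algorithm:
  5x^2 − 40x + 60 = (5x − 30)(x − 2) + (0)
The last nonzero remainder x − 2 is already monic.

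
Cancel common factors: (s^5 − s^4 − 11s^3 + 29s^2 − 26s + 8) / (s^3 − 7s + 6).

(s^3 + 2s^2 − 7s + 4)/(s + 3)

Repeated division with remainder:
  s^5 − s^4 − 11s^3 + 29s^2 − 26s + 8 = (s^2 − s − 4)(s^3 − 7s + 6) + (16s^2 − 48s + 32)
  s^3 − 7s + 6 = ((1/16)s + 3/16)(16s^2 − 48s + 32) + (0)
Last nonzero remainder: 16s^2 − 48s + 32. Dividing through by 16 gives the monic gcd s^2 − 3s + 2.
Cancel s^2 − 3s + 2 from numerator and denominator to get the reduced form.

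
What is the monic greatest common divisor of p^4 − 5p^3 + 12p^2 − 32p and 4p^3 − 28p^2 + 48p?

p^2 − 4p

Apply the Euclidean algorithm:
  p^4 − 5p^3 + 12p^2 − 32p = ((1/4)p + 1/2)(4p^3 − 28p^2 + 48p) + (14p^2 − 56p)
  4p^3 − 28p^2 + 48p = ((2/7)p − 6/7)(14p^2 − 56p) + (0)
Last nonzero remainder: 14p^2 − 56p. Dividing through by 14 gives the monic gcd p^2 − 4p.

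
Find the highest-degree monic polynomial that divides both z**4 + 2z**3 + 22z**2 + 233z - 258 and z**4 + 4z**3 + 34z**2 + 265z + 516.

z**2 - 3z + 43

Repeated division with remainder:
  z**4 + 2z**3 + 22z**2 + 233z - 258 = (z**4 + 4z**3 + 34z**2 + 265z + 516) + (-2z**3 - 12z**2 - 32z - 774)
  z**4 + 4z**3 + 34z**2 + 265z + 516 = (-(1/2)z + 1)(-2z**3 - 12z**2 - 32z - 774) + (30z**2 - 90z + 1290)
  -2z**3 - 12z**2 - 32z - 774 = (-(1/15)z - 3/5)(30z**2 - 90z + 1290) + (0)
Last nonzero remainder: 30z**2 - 90z + 1290. Dividing through by 30 gives the monic gcd z**2 - 3z + 43.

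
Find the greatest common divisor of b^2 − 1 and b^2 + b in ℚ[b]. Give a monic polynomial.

b + 1

Apply the Euclidean algorithm:
  b^2 − 1 = (b^2 + b) + (−b − 1)
  b^2 + b = (−b)(−b − 1) + (0)
Last nonzero remainder: −b − 1. Dividing through by −1 gives the monic gcd b + 1.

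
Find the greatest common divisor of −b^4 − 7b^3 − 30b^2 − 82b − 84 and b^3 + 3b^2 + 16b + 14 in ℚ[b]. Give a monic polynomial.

b^2 + 2b + 14

Euclidean algorithm in ℚ[b]:
  −b^4 − 7b^3 − 30b^2 − 82b − 84 = (−b − 4)(b^3 + 3b^2 + 16b + 14) + (−2b^2 − 4b − 28)
  b^3 + 3b^2 + 16b + 14 = (−(1/2)b − 1/2)(−2b^2 − 4b − 28) + (0)
Last nonzero remainder: −2b^2 − 4b − 28. Dividing through by −2 gives the monic gcd b^2 + 2b + 14.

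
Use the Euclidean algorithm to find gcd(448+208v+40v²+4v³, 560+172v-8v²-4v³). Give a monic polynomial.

Repeated division with remainder:
  4v³+40v²+208v+448 = (-1)(-4v³-8v²+172v+560) + (32v²+380v+1008)
  -4v³-8v²+172v+560 = (-(1/8)v+79/64)(32v²+380v+1008) + (-(2737/16)v-2737/4)
  32v²+380v+1008 = (-(512/2737)v-576/391)(-(2737/16)v-2737/4) + (0)
Last nonzero remainder: -(2737/16)v-2737/4. Dividing through by -2737/16 gives the monic gcd v+4.

4+v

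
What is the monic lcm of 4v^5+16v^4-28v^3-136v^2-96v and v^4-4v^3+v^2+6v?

By polynomial division,
  4v^5+16v^4-28v^3-136v^2-96v = (4v+32)(v^4-4v^3+v^2+6v) + (96v^3-192v^2-288v)
  v^4-4v^3+v^2+6v = ((1/96)v-1/48)(96v^3-192v^2-288v) + (0)
Last nonzero remainder: 96v^3-192v^2-288v. Dividing through by 96 gives the monic gcd v^3-2v^2-3v.
Then lcm(f, g) = f·g / gcd(f, g); expanding and making the result monic gives the answer.

v^6+2v^5-15v^4-20v^3+44v^2+48v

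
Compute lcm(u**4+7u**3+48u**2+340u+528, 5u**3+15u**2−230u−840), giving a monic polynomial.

u**6+4u**5−u**4−1836u**2−11104u−14784

Euclidean algorithm in ℚ[u]:
  u**4+7u**3+48u**2+340u+528 = ((1/5)u+4/5)(5u**3+15u**2−230u−840) + (82u**2+692u+1200)
  5u**3+15u**2−230u−840 = ((5/82)u−1115/3362)(82u**2+692u+1200) + (−(123840/1681)u−743040/1681)
  82u**2+692u+1200 = (−(68921/61920)u−8405/3096)(−(123840/1681)u−743040/1681) + (0)
Last nonzero remainder: −(123840/1681)u−743040/1681. Dividing through by −123840/1681 gives the monic gcd u+6.
Then lcm(f, g) = f·g / gcd(f, g); expanding and making the result monic gives the answer.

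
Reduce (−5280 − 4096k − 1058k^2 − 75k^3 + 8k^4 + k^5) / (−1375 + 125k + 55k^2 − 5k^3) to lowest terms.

(−96 − 64k − 14k^2 − k^3)/(−25 + 5k)

Repeated division with remainder:
  k^5 + 8k^4 − 75k^3 − 1058k^2 − 4096k − 5280 = (−(1/5)k^2 − (19/5)k − 159/5)(−5k^3 + 55k^2 + 125k − 1375) + (891k^2 − 5346k − 49005)
  −5k^3 + 55k^2 + 125k − 1375 = (−(5/891)k + 25/891)(891k^2 − 5346k − 49005) + (0)
Last nonzero remainder: 891k^2 − 5346k − 49005. Dividing through by 891 gives the monic gcd k^2 − 6k − 55.
Cancel k^2 − 6k − 55 from numerator and denominator to get the reduced form.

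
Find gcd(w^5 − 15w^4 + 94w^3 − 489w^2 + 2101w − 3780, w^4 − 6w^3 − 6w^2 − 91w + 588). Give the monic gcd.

w^2 − 11w + 28

Euclidean algorithm in ℚ[w]:
  w^5 − 15w^4 + 94w^3 − 489w^2 + 2101w − 3780 = (w − 9)(w^4 − 6w^3 − 6w^2 − 91w + 588) + (46w^3 − 452w^2 + 694w + 1512)
  w^4 − 6w^3 − 6w^2 − 91w + 588 = ((1/46)w + 44/529)(46w^3 − 452w^2 + 694w + 1512) + ((8733/529)w^2 − (96063/529)w + 244524/529)
  46w^3 − 452w^2 + 694w + 1512 = ((24334/8733)w + 9522/2911)((8733/529)w^2 − (96063/529)w + 244524/529) + (0)
Last nonzero remainder: (8733/529)w^2 − (96063/529)w + 244524/529. Dividing through by 8733/529 gives the monic gcd w^2 − 11w + 28.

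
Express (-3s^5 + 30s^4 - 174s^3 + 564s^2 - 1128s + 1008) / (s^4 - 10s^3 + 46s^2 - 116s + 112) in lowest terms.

(-3s^2 + 12s - 36)/(s - 4)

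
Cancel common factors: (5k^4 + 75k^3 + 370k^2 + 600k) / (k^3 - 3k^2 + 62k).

(5k^3 + 75k^2 + 370k + 600)/(k^2 - 3k + 62)

Apply the Euclidean algorithm:
  5k^4 + 75k^3 + 370k^2 + 600k = (5k + 90)(k^3 - 3k^2 + 62k) + (330k^2 - 4980k)
  k^3 - 3k^2 + 62k = ((1/330)k + 133/3630)(330k^2 - 4980k) + ((29580/121)k)
  330k^2 - 4980k = ((1331/986)k - 10043/493)((29580/121)k) + (0)
Last nonzero remainder: (29580/121)k. Dividing through by 29580/121 gives the monic gcd k.
Cancel k from numerator and denominator to get the reduced form.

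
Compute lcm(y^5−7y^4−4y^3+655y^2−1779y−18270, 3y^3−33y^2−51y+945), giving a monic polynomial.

Apply the Euclidean algorithm:
  y^5−7y^4−4y^3+655y^2−1779y−18270 = ((1/3)y^2+(4/3)y+19)(3y^3−33y^2−51y+945) + (1035y^2−2070y−36225)
  3y^3−33y^2−51y+945 = ((1/345)y−3/115)(1035y^2−2070y−36225) + (0)
Last nonzero remainder: 1035y^2−2070y−36225. Dividing through by 1035 gives the monic gcd y^2−2y−35.
Then lcm(f, g) = f·g / gcd(f, g); expanding and making the result monic gives the answer.

y^6−16y^5+59y^4+691y^3−7674y^2−2259y+164430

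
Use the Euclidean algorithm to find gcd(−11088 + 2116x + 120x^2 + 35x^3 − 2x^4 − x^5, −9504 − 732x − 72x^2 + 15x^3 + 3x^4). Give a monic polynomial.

Repeated division with remainder:
  −x^5 − 2x^4 + 35x^3 + 120x^2 + 2116x − 11088 = (−(1/3)x + 1)(3x^4 + 15x^3 − 72x^2 − 732x − 9504) + (−4x^3 − 52x^2 − 320x − 1584)
  3x^4 + 15x^3 − 72x^2 − 732x − 9504 = (−(3/4)x + 6)(−4x^3 − 52x^2 − 320x − 1584) + (0)
Last nonzero remainder: −4x^3 − 52x^2 − 320x − 1584. Dividing through by −4 gives the monic gcd x^3 + 13x^2 + 80x + 396.

396 + 80x + 13x^2 + x^3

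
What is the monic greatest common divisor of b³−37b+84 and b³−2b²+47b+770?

Repeated division with remainder:
  b³−37b+84 = (b³−2b²+47b+770) + (2b²−84b−686)
  b³−2b²+47b+770 = ((1/2)b+20)(2b²−84b−686) + (2070b+14490)
  2b²−84b−686 = ((1/1035)b−49/1035)(2070b+14490) + (0)
Last nonzero remainder: 2070b+14490. Dividing through by 2070 gives the monic gcd b+7.

b+7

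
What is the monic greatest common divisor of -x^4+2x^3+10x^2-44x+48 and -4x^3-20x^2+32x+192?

Repeated division with remainder:
  -x^4+2x^3+10x^2-44x+48 = ((1/4)x-7/4)(-4x^3-20x^2+32x+192) + (-33x^2-36x+384)
  -4x^3-20x^2+32x+192 = ((4/33)x+172/363)(-33x^2-36x+384) + ((304/121)x+1216/121)
  -33x^2-36x+384 = (-(3993/304)x+726/19)((304/121)x+1216/121) + (0)
Last nonzero remainder: (304/121)x+1216/121. Dividing through by 304/121 gives the monic gcd x+4.

x+4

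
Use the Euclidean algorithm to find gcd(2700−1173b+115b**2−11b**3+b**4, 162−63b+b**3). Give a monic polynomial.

−3+b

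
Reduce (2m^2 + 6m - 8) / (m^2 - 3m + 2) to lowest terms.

(2m + 8)/(m - 2)

Apply the Euclidean algorithm:
  2m^2 + 6m - 8 = (2)(m^2 - 3m + 2) + (12m - 12)
  m^2 - 3m + 2 = ((1/12)m - 1/6)(12m - 12) + (0)
Last nonzero remainder: 12m - 12. Dividing through by 12 gives the monic gcd m - 1.
Cancel m - 1 from numerator and denominator to get the reduced form.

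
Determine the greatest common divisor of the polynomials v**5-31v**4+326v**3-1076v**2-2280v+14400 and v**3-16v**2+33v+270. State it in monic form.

v**2-7v-30

Repeated division with remainder:
  v**5-31v**4+326v**3-1076v**2-2280v+14400 = (v**2-15v+53)(v**3-16v**2+33v+270) + (-3v**2+21v+90)
  v**3-16v**2+33v+270 = (-(1/3)v+3)(-3v**2+21v+90) + (0)
Last nonzero remainder: -3v**2+21v+90. Dividing through by -3 gives the monic gcd v**2-7v-30.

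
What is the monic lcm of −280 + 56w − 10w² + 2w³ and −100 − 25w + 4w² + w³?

By polynomial division,
  2w³ − 10w² + 56w − 280 = (2)(w³ + 4w² − 25w − 100) + (−18w² + 106w − 80)
  w³ + 4w² − 25w − 100 = (−(1/18)w − 89/162)(−18w² + 106w − 80) + ((2332/81)w − 11660/81)
  −18w² + 106w − 80 = (−(729/1166)w + 324/583)((2332/81)w − 11660/81) + (0)
Last nonzero remainder: (2332/81)w − 11660/81. Dividing through by 2332/81 gives the monic gcd w − 5.
Then lcm(f, g) = f·g / gcd(f, g); expanding and making the result monic gives the answer.

−2800 − 700w + 12w² + 3w³ + 4w⁴ + w⁵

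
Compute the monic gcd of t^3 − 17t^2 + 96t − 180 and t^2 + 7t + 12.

1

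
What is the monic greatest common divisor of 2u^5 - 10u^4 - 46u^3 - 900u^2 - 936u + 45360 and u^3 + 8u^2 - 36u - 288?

u^2 - 36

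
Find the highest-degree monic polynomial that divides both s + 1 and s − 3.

Apply the Euclidean algorithm:
  s + 1 = (s − 3) + (4)
  s − 3 = ((1/4)s − 3/4)(4) + (0)
The last nonzero remainder is the constant 4, so the polynomials are coprime and gcd = 1.

1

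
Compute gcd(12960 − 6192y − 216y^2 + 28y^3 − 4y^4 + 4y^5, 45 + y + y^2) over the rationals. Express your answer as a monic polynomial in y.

Repeated division with remainder:
  4y^5 − 4y^4 + 28y^3 − 216y^2 − 6192y + 12960 = (4y^3 − 8y^2 − 144y + 288)(y^2 + y + 45) + (0)
The last nonzero remainder y^2 + y + 45 is already monic.

45 + y + y^2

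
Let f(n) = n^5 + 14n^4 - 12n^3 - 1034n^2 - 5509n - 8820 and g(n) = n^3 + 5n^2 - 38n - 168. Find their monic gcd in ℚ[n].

n^2 + 11n + 28

By polynomial division,
  n^5 + 14n^4 - 12n^3 - 1034n^2 - 5509n - 8820 = (n^2 + 9n - 19)(n^3 + 5n^2 - 38n - 168) + (-429n^2 - 4719n - 12012)
  n^3 + 5n^2 - 38n - 168 = (-(1/429)n + 2/143)(-429n^2 - 4719n - 12012) + (0)
Last nonzero remainder: -429n^2 - 4719n - 12012. Dividing through by -429 gives the monic gcd n^2 + 11n + 28.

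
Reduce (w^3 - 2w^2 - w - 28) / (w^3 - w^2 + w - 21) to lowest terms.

(w - 4)/(w - 3)

By polynomial division,
  w^3 - 2w^2 - w - 28 = (w^3 - w^2 + w - 21) + (-w^2 - 2w - 7)
  w^3 - w^2 + w - 21 = (-w + 3)(-w^2 - 2w - 7) + (0)
Last nonzero remainder: -w^2 - 2w - 7. Dividing through by -1 gives the monic gcd w^2 + 2w + 7.
Cancel w^2 + 2w + 7 from numerator and denominator to get the reduced form.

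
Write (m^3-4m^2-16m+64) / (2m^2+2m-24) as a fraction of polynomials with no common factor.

(m^2-8m+16)/(2m-6)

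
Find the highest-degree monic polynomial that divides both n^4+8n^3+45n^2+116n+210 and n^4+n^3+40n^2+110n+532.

n^2+4n+14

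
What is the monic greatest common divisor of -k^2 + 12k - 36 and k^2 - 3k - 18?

Apply the Euclidean algorithm:
  -k^2 + 12k - 36 = (-1)(k^2 - 3k - 18) + (9k - 54)
  k^2 - 3k - 18 = ((1/9)k + 1/3)(9k - 54) + (0)
Last nonzero remainder: 9k - 54. Dividing through by 9 gives the monic gcd k - 6.

k - 6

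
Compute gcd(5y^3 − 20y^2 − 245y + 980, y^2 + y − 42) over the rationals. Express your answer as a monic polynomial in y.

y + 7

Repeated division with remainder:
  5y^3 − 20y^2 − 245y + 980 = (5y − 25)(y^2 + y − 42) + (−10y − 70)
  y^2 + y − 42 = (−(1/10)y + 3/5)(−10y − 70) + (0)
Last nonzero remainder: −10y − 70. Dividing through by −10 gives the monic gcd y + 7.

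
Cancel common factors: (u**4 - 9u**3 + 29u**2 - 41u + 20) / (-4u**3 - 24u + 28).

(-u**3 + 8u**2 - 21u + 20)/(4u**2 + 4u + 28)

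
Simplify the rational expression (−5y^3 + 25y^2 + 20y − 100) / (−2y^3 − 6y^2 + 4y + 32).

(5y^2 − 15y − 50)/(2y^2 + 10y + 16)

Repeated division with remainder:
  −5y^3 + 25y^2 + 20y − 100 = (5/2)(−2y^3 − 6y^2 + 4y + 32) + (40y^2 + 10y − 180)
  −2y^3 − 6y^2 + 4y + 32 = (−(1/20)y − 11/80)(40y^2 + 10y − 180) + (−(29/8)y + 29/4)
  40y^2 + 10y − 180 = (−(320/29)y − 720/29)(−(29/8)y + 29/4) + (0)
Last nonzero remainder: −(29/8)y + 29/4. Dividing through by −29/8 gives the monic gcd y − 2.
Cancel y − 2 from numerator and denominator to get the reduced form.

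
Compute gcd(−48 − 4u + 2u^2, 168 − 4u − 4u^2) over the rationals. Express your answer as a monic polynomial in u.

Repeated division with remainder:
  2u^2 − 4u − 48 = (−1/2)(−4u^2 − 4u + 168) + (−6u + 36)
  −4u^2 − 4u + 168 = ((2/3)u + 14/3)(−6u + 36) + (0)
Last nonzero remainder: −6u + 36. Dividing through by −6 gives the monic gcd u − 6.

−6 + u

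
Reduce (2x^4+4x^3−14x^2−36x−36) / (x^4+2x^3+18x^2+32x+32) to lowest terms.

(2x^2−18)/(x^2+16)

Repeated division with remainder:
  2x^4+4x^3−14x^2−36x−36 = (2)(x^4+2x^3+18x^2+32x+32) + (−50x^2−100x−100)
  x^4+2x^3+18x^2+32x+32 = (−(1/50)x^2−8/25)(−50x^2−100x−100) + (0)
Last nonzero remainder: −50x^2−100x−100. Dividing through by −50 gives the monic gcd x^2+2x+2.
Cancel x^2+2x+2 from numerator and denominator to get the reduced form.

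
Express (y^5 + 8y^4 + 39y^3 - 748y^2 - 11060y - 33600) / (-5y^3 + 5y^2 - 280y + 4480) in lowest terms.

(-y^3 - y^2 + 80y + 300)/(5y - 40)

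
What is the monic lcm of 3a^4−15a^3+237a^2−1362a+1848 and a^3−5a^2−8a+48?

By polynomial division,
  3a^4−15a^3+237a^2−1362a+1848 = (3a)(a^3−5a^2−8a+48) + (261a^2−1506a+1848)
  a^3−5a^2−8a+48 = ((1/261)a+67/22707)(261a^2−1506a+1848) + (−(80510/7569)a+322040/7569)
  261a^2−1506a+1848 = (−(1975509/80510)a+1748439/40255)(−(80510/7569)a+322040/7569) + (0)
Last nonzero remainder: −(80510/7569)a+322040/7569. Dividing through by −80510/7569 gives the monic gcd a−4.
Then lcm(f, g) = f·g / gcd(f, g); expanding and making the result monic gives the answer.

a^6−6a^5+72a^4−473a^3+122a^2+4832a−7392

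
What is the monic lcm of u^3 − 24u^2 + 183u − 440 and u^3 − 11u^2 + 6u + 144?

By polynomial division,
  u^3 − 24u^2 + 183u − 440 = (u^3 − 11u^2 + 6u + 144) + (−13u^2 + 177u − 584)
  u^3 − 11u^2 + 6u + 144 = (−(1/13)u − 34/169)(−13u^2 + 177u − 584) + (−(560/169)u + 4480/169)
  −13u^2 + 177u − 584 = ((2197/560)u − 12337/560)(−(560/169)u + 4480/169) + (0)
Last nonzero remainder: −(560/169)u + 4480/169. Dividing through by −560/169 gives the monic gcd u − 8.
Then lcm(f, g) = f·g / gcd(f, g); expanding and making the result monic gives the answer.

u^5 − 27u^4 + 237u^3 − 557u^2 − 1974u + 7920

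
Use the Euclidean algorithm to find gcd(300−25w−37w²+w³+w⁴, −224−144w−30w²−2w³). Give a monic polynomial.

By polynomial division,
  w⁴+w³−37w²−25w+300 = (−(1/2)w+7)(−2w³−30w²−144w−224) + (101w²+871w+1868)
  −2w³−30w²−144w−224 = (−(2/101)w−1288/10201)(101w²+871w+1868) + ((30240/10201)w+120960/10201)
  101w²+871w+1868 = ((1030301/30240)w+4763867/30240)((30240/10201)w+120960/10201) + (0)
Last nonzero remainder: (30240/10201)w+120960/10201. Dividing through by 30240/10201 gives the monic gcd w+4.

4+w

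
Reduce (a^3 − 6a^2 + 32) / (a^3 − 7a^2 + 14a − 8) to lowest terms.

(a^2 − 2a − 8)/(a^2 − 3a + 2)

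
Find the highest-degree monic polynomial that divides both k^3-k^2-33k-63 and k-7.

Apply the Euclidean algorithm:
  k^3-k^2-33k-63 = (k^2+6k+9)(k-7) + (0)
The last nonzero remainder k-7 is already monic.

k-7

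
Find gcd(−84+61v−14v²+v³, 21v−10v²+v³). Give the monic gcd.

21−10v+v²

Repeated division with remainder:
  v³−14v²+61v−84 = (v³−10v²+21v) + (−4v²+40v−84)
  v³−10v²+21v = (−(1/4)v)(−4v²+40v−84) + (0)
Last nonzero remainder: −4v²+40v−84. Dividing through by −4 gives the monic gcd v²−10v+21.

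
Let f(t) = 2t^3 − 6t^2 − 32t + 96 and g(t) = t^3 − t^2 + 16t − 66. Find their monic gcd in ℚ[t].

t − 3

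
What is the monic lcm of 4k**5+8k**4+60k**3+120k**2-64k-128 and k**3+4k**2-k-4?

Repeated division with remainder:
  4k**5+8k**4+60k**3+120k**2-64k-128 = (4k**2-8k+96)(k**3+4k**2-k-4) + (-256k**2+256)
  k**3+4k**2-k-4 = (-(1/256)k-1/64)(-256k**2+256) + (0)
Last nonzero remainder: -256k**2+256. Dividing through by -256 gives the monic gcd k**2-1.
Then lcm(f, g) = f·g / gcd(f, g); expanding and making the result monic gives the answer.

k**6+6k**5+23k**4+90k**3+104k**2-96k-128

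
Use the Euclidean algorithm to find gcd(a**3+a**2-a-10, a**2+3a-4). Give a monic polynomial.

1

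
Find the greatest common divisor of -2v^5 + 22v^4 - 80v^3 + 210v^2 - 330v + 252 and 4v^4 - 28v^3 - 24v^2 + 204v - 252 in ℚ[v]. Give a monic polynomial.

Repeated division with remainder:
  -2v^5 + 22v^4 - 80v^3 + 210v^2 - 330v + 252 = (-(1/2)v + 2)(4v^4 - 28v^3 - 24v^2 + 204v - 252) + (-36v^3 + 360v^2 - 864v + 756)
  4v^4 - 28v^3 - 24v^2 + 204v - 252 = (-(1/9)v - 1/3)(-36v^3 + 360v^2 - 864v + 756) + (0)
Last nonzero remainder: -36v^3 + 360v^2 - 864v + 756. Dividing through by -36 gives the monic gcd v^3 - 10v^2 + 24v - 21.

v^3 - 10v^2 + 24v - 21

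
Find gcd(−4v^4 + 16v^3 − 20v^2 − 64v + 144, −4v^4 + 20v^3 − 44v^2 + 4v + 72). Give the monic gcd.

v^3 − 6v^2 + 17v − 18

Apply the Euclidean algorithm:
  −4v^4 + 16v^3 − 20v^2 − 64v + 144 = (−4v^4 + 20v^3 − 44v^2 + 4v + 72) + (−4v^3 + 24v^2 − 68v + 72)
  −4v^4 + 20v^3 − 44v^2 + 4v + 72 = (v + 1)(−4v^3 + 24v^2 − 68v + 72) + (0)
Last nonzero remainder: −4v^3 + 24v^2 − 68v + 72. Dividing through by −4 gives the monic gcd v^3 − 6v^2 + 17v − 18.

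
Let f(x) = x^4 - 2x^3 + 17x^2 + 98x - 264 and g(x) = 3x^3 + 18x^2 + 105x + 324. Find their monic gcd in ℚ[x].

Euclidean algorithm in ℚ[x]:
  x^4 - 2x^3 + 17x^2 + 98x - 264 = ((1/3)x - 8/3)(3x^3 + 18x^2 + 105x + 324) + (30x^2 + 270x + 600)
  3x^3 + 18x^2 + 105x + 324 = ((1/10)x - 3/10)(30x^2 + 270x + 600) + (126x + 504)
  30x^2 + 270x + 600 = ((5/21)x + 25/21)(126x + 504) + (0)
Last nonzero remainder: 126x + 504. Dividing through by 126 gives the monic gcd x + 4.

x + 4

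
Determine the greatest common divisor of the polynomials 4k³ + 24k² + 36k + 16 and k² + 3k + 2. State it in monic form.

Euclidean algorithm in ℚ[k]:
  4k³ + 24k² + 36k + 16 = (4k + 12)(k² + 3k + 2) + (−8k − 8)
  k² + 3k + 2 = (−(1/8)k − 1/4)(−8k − 8) + (0)
Last nonzero remainder: −8k − 8. Dividing through by −8 gives the monic gcd k + 1.

k + 1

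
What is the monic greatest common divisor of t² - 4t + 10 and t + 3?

1

Apply the Euclidean algorithm:
  t² - 4t + 10 = (t - 7)(t + 3) + (31)
  t + 3 = ((1/31)t + 3/31)(31) + (0)
The last nonzero remainder is the constant 31, so the polynomials are coprime and gcd = 1.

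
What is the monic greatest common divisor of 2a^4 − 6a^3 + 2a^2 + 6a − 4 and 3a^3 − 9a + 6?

a^2 − 2a + 1

Repeated division with remainder:
  2a^4 − 6a^3 + 2a^2 + 6a − 4 = ((2/3)a − 2)(3a^3 − 9a + 6) + (8a^2 − 16a + 8)
  3a^3 − 9a + 6 = ((3/8)a + 3/4)(8a^2 − 16a + 8) + (0)
Last nonzero remainder: 8a^2 − 16a + 8. Dividing through by 8 gives the monic gcd a^2 − 2a + 1.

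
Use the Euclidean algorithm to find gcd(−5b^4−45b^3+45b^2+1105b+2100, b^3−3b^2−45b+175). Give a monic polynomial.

Apply the Euclidean algorithm:
  −5b^4−45b^3+45b^2+1105b+2100 = (−5b−60)(b^3−3b^2−45b+175) + (−360b^2−720b+12600)
  b^3−3b^2−45b+175 = (−(1/360)b+1/72)(−360b^2−720b+12600) + (0)
Last nonzero remainder: −360b^2−720b+12600. Dividing through by −360 gives the monic gcd b^2+2b−35.

b^2+2b−35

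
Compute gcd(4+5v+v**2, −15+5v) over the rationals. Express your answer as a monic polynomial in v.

1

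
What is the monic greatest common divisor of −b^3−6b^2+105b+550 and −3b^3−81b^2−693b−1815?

By polynomial division,
  −b^3−6b^2+105b+550 = (1/3)(−3b^3−81b^2−693b−1815) + (21b^2+336b+1155)
  −3b^3−81b^2−693b−1815 = (−(1/7)b−11/7)(21b^2+336b+1155) + (0)
Last nonzero remainder: 21b^2+336b+1155. Dividing through by 21 gives the monic gcd b^2+16b+55.

b^2+16b+55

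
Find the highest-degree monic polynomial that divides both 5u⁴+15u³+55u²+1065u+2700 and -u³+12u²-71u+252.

Apply the Euclidean algorithm:
  5u⁴+15u³+55u²+1065u+2700 = (-5u-75)(-u³+12u²-71u+252) + (600u²-3000u+21600)
  -u³+12u²-71u+252 = (-(1/600)u+7/600)(600u²-3000u+21600) + (0)
Last nonzero remainder: 600u²-3000u+21600. Dividing through by 600 gives the monic gcd u²-5u+36.

u²-5u+36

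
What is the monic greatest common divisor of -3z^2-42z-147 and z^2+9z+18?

1

Euclidean algorithm in ℚ[z]:
  -3z^2-42z-147 = (-3)(z^2+9z+18) + (-15z-93)
  z^2+9z+18 = (-(1/15)z-14/75)(-15z-93) + (16/25)
  -15z-93 = (-(375/16)z-2325/16)(16/25) + (0)
The last nonzero remainder is the constant 16/25, so the polynomials are coprime and gcd = 1.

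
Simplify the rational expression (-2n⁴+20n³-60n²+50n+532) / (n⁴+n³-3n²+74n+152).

(-2n+14)/(n+4)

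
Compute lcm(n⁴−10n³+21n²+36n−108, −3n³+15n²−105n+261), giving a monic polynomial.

Repeated division with remainder:
  n⁴−10n³+21n²+36n−108 = (−(1/3)n+5/3)(−3n³+15n²−105n+261) + (−39n²+298n−543)
  −3n³+15n²−105n+261 = ((1/13)n+103/507)(−39n²+298n−543) + (−(62752/507)n+62752/169)
  −39n²+298n−543 = ((19773/62752)n−91767/62752)(−(62752/507)n+62752/169) + (0)
Last nonzero remainder: −(62752/507)n+62752/169. Dividing through by −62752/507 gives the monic gcd n−3.
Then lcm(f, g) = f·g / gcd(f, g); expanding and making the result monic gives the answer.

n⁶−12n⁵+70n⁴−296n³+429n²+1260n−3132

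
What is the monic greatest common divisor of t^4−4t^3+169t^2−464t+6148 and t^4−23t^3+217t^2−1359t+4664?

t^2−4t+53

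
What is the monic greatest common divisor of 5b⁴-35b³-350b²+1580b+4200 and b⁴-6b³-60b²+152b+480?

b²-8b-20

Repeated division with remainder:
  5b⁴-35b³-350b²+1580b+4200 = (5)(b⁴-6b³-60b²+152b+480) + (-5b³-50b²+820b+1800)
  b⁴-6b³-60b²+152b+480 = (-(1/5)b+16/5)(-5b³-50b²+820b+1800) + (264b²-2112b-5280)
  -5b³-50b²+820b+1800 = (-(5/264)b-15/44)(264b²-2112b-5280) + (0)
Last nonzero remainder: 264b²-2112b-5280. Dividing through by 264 gives the monic gcd b²-8b-20.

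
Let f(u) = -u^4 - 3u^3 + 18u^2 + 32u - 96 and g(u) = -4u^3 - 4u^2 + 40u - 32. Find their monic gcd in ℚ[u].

Euclidean algorithm in ℚ[u]:
  -u^4 - 3u^3 + 18u^2 + 32u - 96 = ((1/4)u + 1/2)(-4u^3 - 4u^2 + 40u - 32) + (10u^2 + 20u - 80)
  -4u^3 - 4u^2 + 40u - 32 = (-(2/5)u + 2/5)(10u^2 + 20u - 80) + (0)
Last nonzero remainder: 10u^2 + 20u - 80. Dividing through by 10 gives the monic gcd u^2 + 2u - 8.

u^2 + 2u - 8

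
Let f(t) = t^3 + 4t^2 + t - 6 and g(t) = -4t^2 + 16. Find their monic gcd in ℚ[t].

By polynomial division,
  t^3 + 4t^2 + t - 6 = (-(1/4)t - 1)(-4t^2 + 16) + (5t + 10)
  -4t^2 + 16 = (-(4/5)t + 8/5)(5t + 10) + (0)
Last nonzero remainder: 5t + 10. Dividing through by 5 gives the monic gcd t + 2.

t + 2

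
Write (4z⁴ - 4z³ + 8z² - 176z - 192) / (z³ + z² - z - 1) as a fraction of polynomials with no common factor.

(4z³ - 8z² + 16z - 192)/(z² - 1)

Repeated division with remainder:
  4z⁴ - 4z³ + 8z² - 176z - 192 = (4z - 8)(z³ + z² - z - 1) + (20z² - 180z - 200)
  z³ + z² - z - 1 = ((1/20)z + 1/2)(20z² - 180z - 200) + (99z + 99)
  20z² - 180z - 200 = ((20/99)z - 200/99)(99z + 99) + (0)
Last nonzero remainder: 99z + 99. Dividing through by 99 gives the monic gcd z + 1.
Cancel z + 1 from numerator and denominator to get the reduced form.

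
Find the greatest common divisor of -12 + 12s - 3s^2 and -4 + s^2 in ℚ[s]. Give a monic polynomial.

-2 + s

Euclidean algorithm in ℚ[s]:
  -3s^2 + 12s - 12 = (-3)(s^2 - 4) + (12s - 24)
  s^2 - 4 = ((1/12)s + 1/6)(12s - 24) + (0)
Last nonzero remainder: 12s - 24. Dividing through by 12 gives the monic gcd s - 2.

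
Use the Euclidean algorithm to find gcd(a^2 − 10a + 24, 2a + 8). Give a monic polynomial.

Euclidean algorithm in ℚ[a]:
  a^2 − 10a + 24 = ((1/2)a − 7)(2a + 8) + (80)
  2a + 8 = ((1/40)a + 1/10)(80) + (0)
The last nonzero remainder is the constant 80, so the polynomials are coprime and gcd = 1.

1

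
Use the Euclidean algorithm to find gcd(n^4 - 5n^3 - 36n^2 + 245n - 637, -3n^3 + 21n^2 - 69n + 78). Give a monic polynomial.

Repeated division with remainder:
  n^4 - 5n^3 - 36n^2 + 245n - 637 = (-(1/3)n - 2/3)(-3n^3 + 21n^2 - 69n + 78) + (-45n^2 + 225n - 585)
  -3n^3 + 21n^2 - 69n + 78 = ((1/15)n - 2/15)(-45n^2 + 225n - 585) + (0)
Last nonzero remainder: -45n^2 + 225n - 585. Dividing through by -45 gives the monic gcd n^2 - 5n + 13.

n^2 - 5n + 13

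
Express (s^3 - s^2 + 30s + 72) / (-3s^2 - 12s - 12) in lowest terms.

Apply the Euclidean algorithm:
  s^3 - s^2 + 30s + 72 = (-(1/3)s + 5/3)(-3s^2 - 12s - 12) + (46s + 92)
  -3s^2 - 12s - 12 = (-(3/46)s - 3/23)(46s + 92) + (0)
Last nonzero remainder: 46s + 92. Dividing through by 46 gives the monic gcd s + 2.
Cancel s + 2 from numerator and denominator to get the reduced form.

(-s^2 + 3s - 36)/(3s + 6)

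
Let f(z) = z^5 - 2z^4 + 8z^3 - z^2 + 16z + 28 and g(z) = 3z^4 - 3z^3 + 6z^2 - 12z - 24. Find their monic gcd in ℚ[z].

z^3 + z^2 + 4z + 4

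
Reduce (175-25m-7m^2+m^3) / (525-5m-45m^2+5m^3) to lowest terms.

(5+m)/(15+5m)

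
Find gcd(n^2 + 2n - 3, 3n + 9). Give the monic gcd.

By polynomial division,
  n^2 + 2n - 3 = ((1/3)n - 1/3)(3n + 9) + (0)
Last nonzero remainder: 3n + 9. Dividing through by 3 gives the monic gcd n + 3.

n + 3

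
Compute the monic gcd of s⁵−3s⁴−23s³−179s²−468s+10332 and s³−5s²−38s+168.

Repeated division with remainder:
  s⁵−3s⁴−23s³−179s²−468s+10332 = (s²+2s+25)(s³−5s²−38s+168) + (−146s²+146s+6132)
  s³−5s²−38s+168 = (−(1/146)s+2/73)(−146s²+146s+6132) + (0)
Last nonzero remainder: −146s²+146s+6132. Dividing through by −146 gives the monic gcd s²−s−42.

s²−s−42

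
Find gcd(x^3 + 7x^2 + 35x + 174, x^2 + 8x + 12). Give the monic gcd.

Euclidean algorithm in ℚ[x]:
  x^3 + 7x^2 + 35x + 174 = (x − 1)(x^2 + 8x + 12) + (31x + 186)
  x^2 + 8x + 12 = ((1/31)x + 2/31)(31x + 186) + (0)
Last nonzero remainder: 31x + 186. Dividing through by 31 gives the monic gcd x + 6.

x + 6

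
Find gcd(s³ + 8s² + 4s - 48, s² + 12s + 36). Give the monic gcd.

By polynomial division,
  s³ + 8s² + 4s - 48 = (s - 4)(s² + 12s + 36) + (16s + 96)
  s² + 12s + 36 = ((1/16)s + 3/8)(16s + 96) + (0)
Last nonzero remainder: 16s + 96. Dividing through by 16 gives the monic gcd s + 6.

s + 6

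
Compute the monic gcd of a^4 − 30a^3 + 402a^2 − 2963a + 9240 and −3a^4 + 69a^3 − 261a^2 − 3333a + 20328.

a^2 − 19a + 88

Apply the Euclidean algorithm:
  a^4 − 30a^3 + 402a^2 − 2963a + 9240 = (−1/3)(−3a^4 + 69a^3 − 261a^2 − 3333a + 20328) + (−7a^3 + 315a^2 − 4074a + 16016)
  −3a^4 + 69a^3 − 261a^2 − 3333a + 20328 = ((3/7)a + 66/7)(−7a^3 + 315a^2 − 4074a + 16016) + (−1485a^2 + 28215a − 130680)
  −7a^3 + 315a^2 − 4074a + 16016 = ((7/1485)a − 182/1485)(−1485a^2 + 28215a − 130680) + (0)
Last nonzero remainder: −1485a^2 + 28215a − 130680. Dividing through by −1485 gives the monic gcd a^2 − 19a + 88.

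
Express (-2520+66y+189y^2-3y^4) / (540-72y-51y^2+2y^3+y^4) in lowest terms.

Apply the Euclidean algorithm:
  -3y^4+189y^2+66y-2520 = (-3)(y^4+2y^3-51y^2-72y+540) + (6y^3+36y^2-150y-900)
  y^4+2y^3-51y^2-72y+540 = ((1/6)y-2/3)(6y^3+36y^2-150y-900) + (-2y^2-22y-60)
  6y^3+36y^2-150y-900 = (-3y+15)(-2y^2-22y-60) + (0)
Last nonzero remainder: -2y^2-22y-60. Dividing through by -2 gives the monic gcd y^2+11y+30.
Cancel y^2+11y+30 from numerator and denominator to get the reduced form.

(-84+33y-3y^2)/(18-9y+y^2)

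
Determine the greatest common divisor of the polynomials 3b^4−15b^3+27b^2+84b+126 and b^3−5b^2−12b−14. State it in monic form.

b^2+2b+2

Euclidean algorithm in ℚ[b]:
  3b^4−15b^3+27b^2+84b+126 = (3b)(b^3−5b^2−12b−14) + (63b^2+126b+126)
  b^3−5b^2−12b−14 = ((1/63)b−1/9)(63b^2+126b+126) + (0)
Last nonzero remainder: 63b^2+126b+126. Dividing through by 63 gives the monic gcd b^2+2b+2.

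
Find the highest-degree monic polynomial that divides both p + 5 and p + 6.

By polynomial division,
  p + 5 = (p + 6) + (-1)
  p + 6 = (-p - 6)(-1) + (0)
The last nonzero remainder is the constant -1, so the polynomials are coprime and gcd = 1.

1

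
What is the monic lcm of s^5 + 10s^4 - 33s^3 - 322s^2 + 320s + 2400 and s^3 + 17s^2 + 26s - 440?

s^6 + 21s^5 + 77s^4 - 685s^3 - 3222s^2 + 5920s + 26400

Repeated division with remainder:
  s^5 + 10s^4 - 33s^3 - 322s^2 + 320s + 2400 = (s^2 - 7s + 60)(s^3 + 17s^2 + 26s - 440) + (-720s^2 - 4320s + 28800)
  s^3 + 17s^2 + 26s - 440 = (-(1/720)s - 11/720)(-720s^2 - 4320s + 28800) + (0)
Last nonzero remainder: -720s^2 - 4320s + 28800. Dividing through by -720 gives the monic gcd s^2 + 6s - 40.
Then lcm(f, g) = f·g / gcd(f, g); expanding and making the result monic gives the answer.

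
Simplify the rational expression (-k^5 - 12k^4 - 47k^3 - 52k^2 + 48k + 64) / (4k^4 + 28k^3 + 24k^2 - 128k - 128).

(-k^2 - 3k + 4)/(4k - 8)

By polynomial division,
  -k^5 - 12k^4 - 47k^3 - 52k^2 + 48k + 64 = (-(1/4)k - 5/4)(4k^4 + 28k^3 + 24k^2 - 128k - 128) + (-6k^3 - 54k^2 - 144k - 96)
  4k^4 + 28k^3 + 24k^2 - 128k - 128 = (-(2/3)k + 4/3)(-6k^3 - 54k^2 - 144k - 96) + (0)
Last nonzero remainder: -6k^3 - 54k^2 - 144k - 96. Dividing through by -6 gives the monic gcd k^3 + 9k^2 + 24k + 16.
Cancel k^3 + 9k^2 + 24k + 16 from numerator and denominator to get the reduced form.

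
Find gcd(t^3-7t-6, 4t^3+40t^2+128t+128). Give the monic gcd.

Repeated division with remainder:
  t^3-7t-6 = (1/4)(4t^3+40t^2+128t+128) + (-10t^2-39t-38)
  4t^3+40t^2+128t+128 = (-(2/5)t-61/25)(-10t^2-39t-38) + ((441/25)t+882/25)
  -10t^2-39t-38 = (-(250/441)t-475/441)((441/25)t+882/25) + (0)
Last nonzero remainder: (441/25)t+882/25. Dividing through by 441/25 gives the monic gcd t+2.

t+2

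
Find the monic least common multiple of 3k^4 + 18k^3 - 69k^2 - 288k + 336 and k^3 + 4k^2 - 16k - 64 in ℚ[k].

k^5 + 10k^4 + k^3 - 188k^2 - 272k + 448

Euclidean algorithm in ℚ[k]:
  3k^4 + 18k^3 - 69k^2 - 288k + 336 = (3k + 6)(k^3 + 4k^2 - 16k - 64) + (-45k^2 + 720)
  k^3 + 4k^2 - 16k - 64 = (-(1/45)k - 4/45)(-45k^2 + 720) + (0)
Last nonzero remainder: -45k^2 + 720. Dividing through by -45 gives the monic gcd k^2 - 16.
Then lcm(f, g) = f·g / gcd(f, g); expanding and making the result monic gives the answer.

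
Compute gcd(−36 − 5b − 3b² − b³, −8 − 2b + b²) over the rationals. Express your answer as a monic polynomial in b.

1

Apply the Euclidean algorithm:
  −b³ − 3b² − 5b − 36 = (−b − 5)(b² − 2b − 8) + (−23b − 76)
  b² − 2b − 8 = (−(1/23)b + 122/529)(−23b − 76) + (5040/529)
  −23b − 76 = (−(12167/5040)b − 10051/1260)(5040/529) + (0)
The last nonzero remainder is the constant 5040/529, so the polynomials are coprime and gcd = 1.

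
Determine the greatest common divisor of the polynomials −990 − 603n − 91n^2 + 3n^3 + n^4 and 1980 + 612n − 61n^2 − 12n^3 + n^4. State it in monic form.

By polynomial division,
  n^4 + 3n^3 − 91n^2 − 603n − 990 = (n^4 − 12n^3 − 61n^2 + 612n + 1980) + (15n^3 − 30n^2 − 1215n − 2970)
  n^4 − 12n^3 − 61n^2 + 612n + 1980 = ((1/15)n − 2/3)(15n^3 − 30n^2 − 1215n − 2970) + (0)
Last nonzero remainder: 15n^3 − 30n^2 − 1215n − 2970. Dividing through by 15 gives the monic gcd n^3 − 2n^2 − 81n − 198.

−198 − 81n − 2n^2 + n^3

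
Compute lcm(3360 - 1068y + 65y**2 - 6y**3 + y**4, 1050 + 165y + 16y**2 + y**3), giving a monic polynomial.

Euclidean algorithm in ℚ[y]:
  y**4 - 6y**3 + 65y**2 - 1068y + 3360 = (y - 22)(y**3 + 16y**2 + 165y + 1050) + (252y**2 + 1512y + 26460)
  y**3 + 16y**2 + 165y + 1050 = ((1/252)y + 5/126)(252y**2 + 1512y + 26460) + (0)
Last nonzero remainder: 252y**2 + 1512y + 26460. Dividing through by 252 gives the monic gcd y**2 + 6y + 105.
Then lcm(f, g) = f·g / gcd(f, g); expanding and making the result monic gives the answer.

33600 - 7320y - 418y**2 + 5y**3 + 4y**4 + y**5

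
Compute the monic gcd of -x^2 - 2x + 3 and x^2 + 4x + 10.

Apply the Euclidean algorithm:
  -x^2 - 2x + 3 = (-1)(x^2 + 4x + 10) + (2x + 13)
  x^2 + 4x + 10 = ((1/2)x - 5/4)(2x + 13) + (105/4)
  2x + 13 = ((8/105)x + 52/105)(105/4) + (0)
The last nonzero remainder is the constant 105/4, so the polynomials are coprime and gcd = 1.

1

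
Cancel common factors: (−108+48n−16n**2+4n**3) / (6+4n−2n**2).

(−18+2n−2n**2)/(1+n)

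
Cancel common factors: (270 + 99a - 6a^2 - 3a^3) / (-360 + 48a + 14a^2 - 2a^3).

Apply the Euclidean algorithm:
  -3a^3 - 6a^2 + 99a + 270 = (3/2)(-2a^3 + 14a^2 + 48a - 360) + (-27a^2 + 27a + 810)
  -2a^3 + 14a^2 + 48a - 360 = ((2/27)a - 4/9)(-27a^2 + 27a + 810) + (0)
Last nonzero remainder: -27a^2 + 27a + 810. Dividing through by -27 gives the monic gcd a^2 - a - 30.
Cancel a^2 - a - 30 from numerator and denominator to get the reduced form.

(9 + 3a)/(-12 + 2a)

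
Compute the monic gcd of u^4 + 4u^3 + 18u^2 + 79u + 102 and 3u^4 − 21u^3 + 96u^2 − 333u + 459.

u^2 − u + 17

Apply the Euclidean algorithm:
  u^4 + 4u^3 + 18u^2 + 79u + 102 = (1/3)(3u^4 − 21u^3 + 96u^2 − 333u + 459) + (11u^3 − 14u^2 + 190u − 51)
  3u^4 − 21u^3 + 96u^2 − 333u + 459 = ((3/11)u − 189/121)(11u^3 − 14u^2 + 190u − 51) + ((2700/121)u^2 − (2700/121)u + 45900/121)
  11u^3 − 14u^2 + 190u − 51 = ((1331/2700)u − 121/900)((2700/121)u^2 − (2700/121)u + 45900/121) + (0)
Last nonzero remainder: (2700/121)u^2 − (2700/121)u + 45900/121. Dividing through by 2700/121 gives the monic gcd u^2 − u + 17.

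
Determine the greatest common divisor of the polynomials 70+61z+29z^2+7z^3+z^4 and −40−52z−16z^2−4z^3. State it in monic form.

Apply the Euclidean algorithm:
  z^4+7z^3+29z^2+61z+70 = (−(1/4)z−3/4)(−4z^3−16z^2−52z−40) + (4z^2+12z+40)
  −4z^3−16z^2−52z−40 = (−z−1)(4z^2+12z+40) + (0)
Last nonzero remainder: 4z^2+12z+40. Dividing through by 4 gives the monic gcd z^2+3z+10.

10+3z+z^2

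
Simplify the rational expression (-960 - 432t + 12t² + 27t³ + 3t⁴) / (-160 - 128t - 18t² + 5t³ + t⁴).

Apply the Euclidean algorithm:
  3t⁴ + 27t³ + 12t² - 432t - 960 = (3)(t⁴ + 5t³ - 18t² - 128t - 160) + (12t³ + 66t² - 48t - 480)
  t⁴ + 5t³ - 18t² - 128t - 160 = ((1/12)t - 1/24)(12t³ + 66t² - 48t - 480) + (-(45/4)t² - 90t - 180)
  12t³ + 66t² - 48t - 480 = (-(16/15)t + 8/3)(-(45/4)t² - 90t - 180) + (0)
Last nonzero remainder: -(45/4)t² - 90t - 180. Dividing through by -45/4 gives the monic gcd t² + 8t + 16.
Cancel t² + 8t + 16 from numerator and denominator to get the reduced form.

(-60 + 3t + 3t²)/(-10 - 3t + t²)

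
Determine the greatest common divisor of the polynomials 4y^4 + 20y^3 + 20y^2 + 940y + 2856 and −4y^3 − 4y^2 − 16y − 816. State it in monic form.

Apply the Euclidean algorithm:
  4y^4 + 20y^3 + 20y^2 + 940y + 2856 = (−y − 4)(−4y^3 − 4y^2 − 16y − 816) + (−12y^2 + 60y − 408)
  −4y^3 − 4y^2 − 16y − 816 = ((1/3)y + 2)(−12y^2 + 60y − 408) + (0)
Last nonzero remainder: −12y^2 + 60y − 408. Dividing through by −12 gives the monic gcd y^2 − 5y + 34.

y^2 − 5y + 34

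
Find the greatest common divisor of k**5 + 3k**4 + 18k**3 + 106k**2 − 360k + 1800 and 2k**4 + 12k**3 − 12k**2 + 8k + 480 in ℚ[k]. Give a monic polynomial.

Euclidean algorithm in ℚ[k]:
  k**5 + 3k**4 + 18k**3 + 106k**2 − 360k + 1800 = ((1/2)k − 3/2)(2k**4 + 12k**3 − 12k**2 + 8k + 480) + (42k**3 + 84k**2 − 588k + 2520)
  2k**4 + 12k**3 − 12k**2 + 8k + 480 = ((1/21)k + 4/21)(42k**3 + 84k**2 − 588k + 2520) + (0)
Last nonzero remainder: 42k**3 + 84k**2 − 588k + 2520. Dividing through by 42 gives the monic gcd k**3 + 2k**2 − 14k + 60.

k**3 + 2k**2 − 14k + 60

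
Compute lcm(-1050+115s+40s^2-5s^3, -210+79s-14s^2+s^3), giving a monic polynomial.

Euclidean algorithm in ℚ[s]:
  -5s^3+40s^2+115s-1050 = (-5)(s^3-14s^2+79s-210) + (-30s^2+510s-2100)
  s^3-14s^2+79s-210 = (-(1/30)s-1/10)(-30s^2+510s-2100) + (60s-420)
  -30s^2+510s-2100 = (-(1/2)s+5)(60s-420) + (0)
Last nonzero remainder: 60s-420. Dividing through by 60 gives the monic gcd s-7.
Then lcm(f, g) = f·g / gcd(f, g); expanding and making the result monic gives the answer.

6300-2160s+131s^2+63s^3-15s^4+s^5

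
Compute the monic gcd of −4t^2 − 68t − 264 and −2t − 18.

1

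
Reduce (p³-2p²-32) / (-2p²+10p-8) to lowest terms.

Euclidean algorithm in ℚ[p]:
  p³-2p²-32 = (-(1/2)p-3/2)(-2p²+10p-8) + (11p-44)
  -2p²+10p-8 = (-(2/11)p+2/11)(11p-44) + (0)
Last nonzero remainder: 11p-44. Dividing through by 11 gives the monic gcd p-4.
Cancel p-4 from numerator and denominator to get the reduced form.

(-p²-2p-8)/(2p-2)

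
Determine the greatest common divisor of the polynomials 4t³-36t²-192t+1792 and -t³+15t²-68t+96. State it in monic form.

t-8

Euclidean algorithm in ℚ[t]:
  4t³-36t²-192t+1792 = (-4)(-t³+15t²-68t+96) + (24t²-464t+2176)
  -t³+15t²-68t+96 = (-(1/24)t-13/72)(24t²-464t+2176) + (-(550/9)t+4400/9)
  24t²-464t+2176 = (-(108/275)t+1224/275)(-(550/9)t+4400/9) + (0)
Last nonzero remainder: -(550/9)t+4400/9. Dividing through by -550/9 gives the monic gcd t-8.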